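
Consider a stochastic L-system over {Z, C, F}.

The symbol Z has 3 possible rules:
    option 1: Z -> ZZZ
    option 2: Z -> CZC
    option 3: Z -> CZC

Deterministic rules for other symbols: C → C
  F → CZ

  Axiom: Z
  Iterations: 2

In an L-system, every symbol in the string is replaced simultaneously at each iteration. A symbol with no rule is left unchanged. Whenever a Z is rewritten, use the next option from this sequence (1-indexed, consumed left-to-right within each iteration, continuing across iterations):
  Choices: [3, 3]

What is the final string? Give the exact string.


Answer: CCZCC

Derivation:
Step 0: Z
Step 1: CZC  (used choices [3])
Step 2: CCZCC  (used choices [3])


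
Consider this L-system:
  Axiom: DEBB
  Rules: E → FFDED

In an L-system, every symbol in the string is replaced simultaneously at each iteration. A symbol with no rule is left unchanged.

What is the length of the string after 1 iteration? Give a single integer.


Step 0: length = 4
Step 1: length = 8

Answer: 8


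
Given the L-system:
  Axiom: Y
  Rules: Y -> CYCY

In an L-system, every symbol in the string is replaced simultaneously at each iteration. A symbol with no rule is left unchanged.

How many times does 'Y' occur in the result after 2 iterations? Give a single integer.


Answer: 4

Derivation:
Step 0: Y  (1 'Y')
Step 1: CYCY  (2 'Y')
Step 2: CCYCYCCYCY  (4 'Y')


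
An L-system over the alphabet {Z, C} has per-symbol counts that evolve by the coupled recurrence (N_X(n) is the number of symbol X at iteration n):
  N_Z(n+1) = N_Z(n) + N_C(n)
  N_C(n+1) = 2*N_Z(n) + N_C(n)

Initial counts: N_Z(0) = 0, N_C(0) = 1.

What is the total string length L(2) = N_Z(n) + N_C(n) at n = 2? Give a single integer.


Step 0: N_Z=0, N_C=1, L=1
Step 1: N_Z=1, N_C=1, L=2
Step 2: N_Z=2, N_C=3, L=5

Answer: 5


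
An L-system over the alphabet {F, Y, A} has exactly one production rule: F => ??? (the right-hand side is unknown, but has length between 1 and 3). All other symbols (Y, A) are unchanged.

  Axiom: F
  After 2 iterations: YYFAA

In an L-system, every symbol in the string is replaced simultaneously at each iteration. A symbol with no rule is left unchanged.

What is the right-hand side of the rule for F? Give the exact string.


Answer: YFA

Derivation:
Trying F => YFA:
  Step 0: F
  Step 1: YFA
  Step 2: YYFAA
Matches the given result.


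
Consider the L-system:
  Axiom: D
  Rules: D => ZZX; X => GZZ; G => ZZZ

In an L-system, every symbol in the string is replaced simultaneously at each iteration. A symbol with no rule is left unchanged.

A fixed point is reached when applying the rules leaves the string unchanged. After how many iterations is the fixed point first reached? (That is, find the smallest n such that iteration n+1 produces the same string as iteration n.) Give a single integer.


Answer: 3

Derivation:
Step 0: D
Step 1: ZZX
Step 2: ZZGZZ
Step 3: ZZZZZZZ
Step 4: ZZZZZZZ  (unchanged — fixed point at step 3)


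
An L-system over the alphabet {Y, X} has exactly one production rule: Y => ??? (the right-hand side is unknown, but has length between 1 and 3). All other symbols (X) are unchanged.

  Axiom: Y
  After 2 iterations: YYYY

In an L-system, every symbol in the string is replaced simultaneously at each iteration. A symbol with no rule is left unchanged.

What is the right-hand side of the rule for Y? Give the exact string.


Trying Y => YY:
  Step 0: Y
  Step 1: YY
  Step 2: YYYY
Matches the given result.

Answer: YY


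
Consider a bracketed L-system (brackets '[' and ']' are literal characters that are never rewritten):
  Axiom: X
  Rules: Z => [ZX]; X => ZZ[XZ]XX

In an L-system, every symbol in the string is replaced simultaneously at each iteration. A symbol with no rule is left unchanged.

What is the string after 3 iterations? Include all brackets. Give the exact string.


Step 0: X
Step 1: ZZ[XZ]XX
Step 2: [ZX][ZX][ZZ[XZ]XX[ZX]]ZZ[XZ]XXZZ[XZ]XX
Step 3: [[ZX]ZZ[XZ]XX][[ZX]ZZ[XZ]XX][[ZX][ZX][ZZ[XZ]XX[ZX]]ZZ[XZ]XXZZ[XZ]XX[[ZX]ZZ[XZ]XX]][ZX][ZX][ZZ[XZ]XX[ZX]]ZZ[XZ]XXZZ[XZ]XX[ZX][ZX][ZZ[XZ]XX[ZX]]ZZ[XZ]XXZZ[XZ]XX

Answer: [[ZX]ZZ[XZ]XX][[ZX]ZZ[XZ]XX][[ZX][ZX][ZZ[XZ]XX[ZX]]ZZ[XZ]XXZZ[XZ]XX[[ZX]ZZ[XZ]XX]][ZX][ZX][ZZ[XZ]XX[ZX]]ZZ[XZ]XXZZ[XZ]XX[ZX][ZX][ZZ[XZ]XX[ZX]]ZZ[XZ]XXZZ[XZ]XX


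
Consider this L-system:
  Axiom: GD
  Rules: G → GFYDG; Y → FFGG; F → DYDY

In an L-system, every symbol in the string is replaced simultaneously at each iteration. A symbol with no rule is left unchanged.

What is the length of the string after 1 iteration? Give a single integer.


Step 0: length = 2
Step 1: length = 6

Answer: 6


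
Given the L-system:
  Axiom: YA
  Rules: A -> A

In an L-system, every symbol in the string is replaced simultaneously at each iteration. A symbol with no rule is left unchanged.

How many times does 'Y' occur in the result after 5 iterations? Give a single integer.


Step 0: YA  (1 'Y')
Step 1: YA  (1 'Y')
Step 2: YA  (1 'Y')
Step 3: YA  (1 'Y')
Step 4: YA  (1 'Y')
Step 5: YA  (1 'Y')

Answer: 1


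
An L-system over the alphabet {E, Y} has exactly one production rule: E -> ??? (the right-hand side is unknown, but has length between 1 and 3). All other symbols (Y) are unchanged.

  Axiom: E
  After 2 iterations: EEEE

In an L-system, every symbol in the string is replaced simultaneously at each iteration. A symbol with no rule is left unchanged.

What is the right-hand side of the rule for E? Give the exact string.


Trying E -> EE:
  Step 0: E
  Step 1: EE
  Step 2: EEEE
Matches the given result.

Answer: EE


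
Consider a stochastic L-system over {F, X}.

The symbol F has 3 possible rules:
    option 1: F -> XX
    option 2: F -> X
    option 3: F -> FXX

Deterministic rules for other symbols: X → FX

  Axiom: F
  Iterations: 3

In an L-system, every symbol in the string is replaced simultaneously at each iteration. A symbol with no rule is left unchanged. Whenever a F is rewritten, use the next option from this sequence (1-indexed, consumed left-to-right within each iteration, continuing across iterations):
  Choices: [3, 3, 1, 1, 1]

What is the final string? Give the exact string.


Step 0: F
Step 1: FXX  (used choices [3])
Step 2: FXXFXFX  (used choices [3])
Step 3: XXFXFXXXFXXXFX  (used choices [1, 1, 1])

Answer: XXFXFXXXFXXXFX


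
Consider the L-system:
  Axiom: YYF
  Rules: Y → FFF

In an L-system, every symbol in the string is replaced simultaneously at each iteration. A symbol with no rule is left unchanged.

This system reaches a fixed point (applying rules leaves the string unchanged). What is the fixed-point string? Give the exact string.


Step 0: YYF
Step 1: FFFFFFF
Step 2: FFFFFFF  (unchanged — fixed point at step 1)

Answer: FFFFFFF


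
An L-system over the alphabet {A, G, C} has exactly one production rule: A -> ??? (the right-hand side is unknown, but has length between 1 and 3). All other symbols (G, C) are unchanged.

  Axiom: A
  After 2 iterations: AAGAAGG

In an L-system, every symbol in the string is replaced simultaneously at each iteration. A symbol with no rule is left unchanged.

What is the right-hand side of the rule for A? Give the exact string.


Trying A -> AAG:
  Step 0: A
  Step 1: AAG
  Step 2: AAGAAGG
Matches the given result.

Answer: AAG


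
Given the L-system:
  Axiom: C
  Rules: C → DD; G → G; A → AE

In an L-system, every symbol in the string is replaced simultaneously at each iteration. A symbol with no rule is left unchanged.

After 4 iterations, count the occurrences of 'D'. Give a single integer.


Answer: 2

Derivation:
Step 0: C  (0 'D')
Step 1: DD  (2 'D')
Step 2: DD  (2 'D')
Step 3: DD  (2 'D')
Step 4: DD  (2 'D')


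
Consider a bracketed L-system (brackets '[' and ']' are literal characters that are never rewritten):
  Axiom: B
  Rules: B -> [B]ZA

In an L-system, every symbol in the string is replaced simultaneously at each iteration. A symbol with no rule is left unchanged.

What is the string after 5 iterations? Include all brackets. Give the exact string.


Step 0: B
Step 1: [B]ZA
Step 2: [[B]ZA]ZA
Step 3: [[[B]ZA]ZA]ZA
Step 4: [[[[B]ZA]ZA]ZA]ZA
Step 5: [[[[[B]ZA]ZA]ZA]ZA]ZA

Answer: [[[[[B]ZA]ZA]ZA]ZA]ZA


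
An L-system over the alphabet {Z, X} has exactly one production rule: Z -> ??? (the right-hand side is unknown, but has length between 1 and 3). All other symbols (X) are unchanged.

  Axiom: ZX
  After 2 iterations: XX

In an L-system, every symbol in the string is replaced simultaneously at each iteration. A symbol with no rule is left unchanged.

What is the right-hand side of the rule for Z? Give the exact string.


Trying Z -> X:
  Step 0: ZX
  Step 1: XX
  Step 2: XX
Matches the given result.

Answer: X


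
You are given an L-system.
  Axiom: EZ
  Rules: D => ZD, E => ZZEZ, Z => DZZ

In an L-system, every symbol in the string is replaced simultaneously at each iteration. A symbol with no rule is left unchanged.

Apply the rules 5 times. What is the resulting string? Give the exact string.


Step 0: EZ
Step 1: ZZEZDZZ
Step 2: DZZDZZZZEZDZZZDDZZDZZ
Step 3: ZDDZZDZZZDDZZDZZDZZDZZZZEZDZZZDDZZDZZDZZZDZDDZZDZZZDDZZDZZ
Step 4: DZZZDZDDZZDZZZDDZZDZZDZZZDZDDZZDZZZDDZZDZZZDDZZDZZZDDZZDZZDZZDZZZZEZDZZZDDZZDZZDZZZDZDDZZDZZZDDZZDZZZDDZZDZZDZZZDDZZZDZDDZZDZZZDDZZDZZDZZZDZDDZZDZZZDDZZDZZ
Step 5: ZDDZZDZZDZZZDDZZZDZDDZZDZZZDDZZDZZDZZZDZDDZZDZZZDDZZDZZZDDZZDZZDZZZDDZZZDZDDZZDZZZDDZZDZZDZZZDZDDZZDZZZDDZZDZZDZZZDZDDZZDZZZDDZZDZZDZZZDZDDZZDZZZDDZZDZZZDDZZDZZZDDZZDZZDZZDZZZZEZDZZZDDZZDZZDZZZDZDDZZDZZZDDZZDZZZDDZZDZZDZZZDDZZZDZDDZZDZZZDDZZDZZDZZZDZDDZZDZZZDDZZDZZDZZZDZDDZZDZZZDDZZDZZZDDZZDZZDZZZDZDDZZDZZDZZZDDZZZDZDDZZDZZZDDZZDZZDZZZDZDDZZDZZZDDZZDZZZDDZZDZZDZZZDDZZZDZDDZZDZZZDDZZDZZDZZZDZDDZZDZZZDDZZDZZ

Answer: ZDDZZDZZDZZZDDZZZDZDDZZDZZZDDZZDZZDZZZDZDDZZDZZZDDZZDZZZDDZZDZZDZZZDDZZZDZDDZZDZZZDDZZDZZDZZZDZDDZZDZZZDDZZDZZDZZZDZDDZZDZZZDDZZDZZDZZZDZDDZZDZZZDDZZDZZZDDZZDZZZDDZZDZZDZZDZZZZEZDZZZDDZZDZZDZZZDZDDZZDZZZDDZZDZZZDDZZDZZDZZZDDZZZDZDDZZDZZZDDZZDZZDZZZDZDDZZDZZZDDZZDZZDZZZDZDDZZDZZZDDZZDZZZDDZZDZZDZZZDZDDZZDZZDZZZDDZZZDZDDZZDZZZDDZZDZZDZZZDZDDZZDZZZDDZZDZZZDDZZDZZDZZZDDZZZDZDDZZDZZZDDZZDZZDZZZDZDDZZDZZZDDZZDZZ


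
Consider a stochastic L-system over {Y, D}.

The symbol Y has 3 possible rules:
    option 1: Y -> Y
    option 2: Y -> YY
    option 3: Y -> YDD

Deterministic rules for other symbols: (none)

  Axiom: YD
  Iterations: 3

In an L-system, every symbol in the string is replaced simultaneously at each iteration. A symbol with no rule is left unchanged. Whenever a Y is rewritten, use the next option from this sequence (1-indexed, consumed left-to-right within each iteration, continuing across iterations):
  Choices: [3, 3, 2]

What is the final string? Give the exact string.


Answer: YYDDDDD

Derivation:
Step 0: YD
Step 1: YDDD  (used choices [3])
Step 2: YDDDDD  (used choices [3])
Step 3: YYDDDDD  (used choices [2])


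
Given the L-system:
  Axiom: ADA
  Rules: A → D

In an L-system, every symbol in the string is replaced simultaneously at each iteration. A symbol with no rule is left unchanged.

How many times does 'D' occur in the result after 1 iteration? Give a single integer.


Step 0: ADA  (1 'D')
Step 1: DDD  (3 'D')

Answer: 3


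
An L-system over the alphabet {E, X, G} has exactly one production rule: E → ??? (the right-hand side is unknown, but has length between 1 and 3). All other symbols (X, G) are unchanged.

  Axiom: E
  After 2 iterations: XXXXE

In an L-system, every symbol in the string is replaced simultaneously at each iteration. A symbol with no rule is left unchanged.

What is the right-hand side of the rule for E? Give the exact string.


Answer: XXE

Derivation:
Trying E → XXE:
  Step 0: E
  Step 1: XXE
  Step 2: XXXXE
Matches the given result.


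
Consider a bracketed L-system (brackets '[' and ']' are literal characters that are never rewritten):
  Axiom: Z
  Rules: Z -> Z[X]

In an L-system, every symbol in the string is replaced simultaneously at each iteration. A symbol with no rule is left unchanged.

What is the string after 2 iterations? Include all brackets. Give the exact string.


Answer: Z[X][X]

Derivation:
Step 0: Z
Step 1: Z[X]
Step 2: Z[X][X]


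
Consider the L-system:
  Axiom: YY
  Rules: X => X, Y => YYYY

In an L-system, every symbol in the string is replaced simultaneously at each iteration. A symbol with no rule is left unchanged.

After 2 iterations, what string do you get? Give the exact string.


Answer: YYYYYYYYYYYYYYYYYYYYYYYYYYYYYYYY

Derivation:
Step 0: YY
Step 1: YYYYYYYY
Step 2: YYYYYYYYYYYYYYYYYYYYYYYYYYYYYYYY


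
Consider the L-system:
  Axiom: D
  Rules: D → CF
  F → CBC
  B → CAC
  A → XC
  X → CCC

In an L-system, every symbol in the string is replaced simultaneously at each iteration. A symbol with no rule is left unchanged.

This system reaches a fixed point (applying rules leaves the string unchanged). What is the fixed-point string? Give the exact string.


Step 0: D
Step 1: CF
Step 2: CCBC
Step 3: CCCACC
Step 4: CCCXCCC
Step 5: CCCCCCCCC
Step 6: CCCCCCCCC  (unchanged — fixed point at step 5)

Answer: CCCCCCCCC


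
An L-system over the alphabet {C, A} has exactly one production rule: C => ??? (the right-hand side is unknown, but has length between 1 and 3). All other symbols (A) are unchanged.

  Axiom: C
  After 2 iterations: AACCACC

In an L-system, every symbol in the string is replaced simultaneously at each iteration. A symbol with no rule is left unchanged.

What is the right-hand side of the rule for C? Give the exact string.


Answer: ACC

Derivation:
Trying C => ACC:
  Step 0: C
  Step 1: ACC
  Step 2: AACCACC
Matches the given result.


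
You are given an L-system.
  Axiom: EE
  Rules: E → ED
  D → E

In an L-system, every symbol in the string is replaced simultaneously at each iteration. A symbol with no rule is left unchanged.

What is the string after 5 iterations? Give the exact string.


Step 0: EE
Step 1: EDED
Step 2: EDEEDE
Step 3: EDEEDEDEED
Step 4: EDEEDEDEEDEEDEDE
Step 5: EDEEDEDEEDEEDEDEEDEDEEDEED

Answer: EDEEDEDEEDEEDEDEEDEDEEDEED


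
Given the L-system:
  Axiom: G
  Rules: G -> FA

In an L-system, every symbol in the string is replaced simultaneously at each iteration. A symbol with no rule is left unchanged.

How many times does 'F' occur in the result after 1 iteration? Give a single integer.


Answer: 1

Derivation:
Step 0: G  (0 'F')
Step 1: FA  (1 'F')


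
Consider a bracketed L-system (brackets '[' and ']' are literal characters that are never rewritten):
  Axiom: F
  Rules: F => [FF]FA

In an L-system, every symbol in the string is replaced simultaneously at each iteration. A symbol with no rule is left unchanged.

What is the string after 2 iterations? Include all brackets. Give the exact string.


Answer: [[FF]FA[FF]FA][FF]FAA

Derivation:
Step 0: F
Step 1: [FF]FA
Step 2: [[FF]FA[FF]FA][FF]FAA


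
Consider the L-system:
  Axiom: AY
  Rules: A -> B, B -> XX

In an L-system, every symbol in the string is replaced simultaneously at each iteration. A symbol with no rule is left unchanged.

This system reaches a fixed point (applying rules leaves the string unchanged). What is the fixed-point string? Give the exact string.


Answer: XXY

Derivation:
Step 0: AY
Step 1: BY
Step 2: XXY
Step 3: XXY  (unchanged — fixed point at step 2)


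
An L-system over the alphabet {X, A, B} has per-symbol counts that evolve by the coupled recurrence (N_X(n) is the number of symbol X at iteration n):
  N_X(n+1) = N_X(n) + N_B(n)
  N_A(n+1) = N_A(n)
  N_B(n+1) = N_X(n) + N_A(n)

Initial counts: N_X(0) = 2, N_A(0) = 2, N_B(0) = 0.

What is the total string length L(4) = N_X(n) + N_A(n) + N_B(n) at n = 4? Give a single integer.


Answer: 32

Derivation:
Step 0: N_X=2, N_A=2, N_B=0, L=4
Step 1: N_X=2, N_A=2, N_B=4, L=8
Step 2: N_X=6, N_A=2, N_B=4, L=12
Step 3: N_X=10, N_A=2, N_B=8, L=20
Step 4: N_X=18, N_A=2, N_B=12, L=32


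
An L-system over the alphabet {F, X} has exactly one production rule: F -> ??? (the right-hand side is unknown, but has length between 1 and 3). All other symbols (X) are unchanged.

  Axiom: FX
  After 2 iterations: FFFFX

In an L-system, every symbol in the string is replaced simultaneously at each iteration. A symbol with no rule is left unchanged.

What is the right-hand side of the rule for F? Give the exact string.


Trying F -> FF:
  Step 0: FX
  Step 1: FFX
  Step 2: FFFFX
Matches the given result.

Answer: FF


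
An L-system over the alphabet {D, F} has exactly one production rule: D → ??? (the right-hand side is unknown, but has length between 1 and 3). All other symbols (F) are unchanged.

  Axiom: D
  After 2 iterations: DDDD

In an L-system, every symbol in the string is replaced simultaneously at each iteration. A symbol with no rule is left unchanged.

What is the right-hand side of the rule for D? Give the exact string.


Answer: DD

Derivation:
Trying D → DD:
  Step 0: D
  Step 1: DD
  Step 2: DDDD
Matches the given result.


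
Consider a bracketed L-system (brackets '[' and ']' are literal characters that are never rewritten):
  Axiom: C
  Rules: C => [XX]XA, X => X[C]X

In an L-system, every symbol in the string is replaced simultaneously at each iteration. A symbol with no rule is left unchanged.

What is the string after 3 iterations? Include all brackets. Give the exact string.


Answer: [X[C]X[[XX]XA]X[C]XX[C]X[[XX]XA]X[C]X]X[C]X[[XX]XA]X[C]XA

Derivation:
Step 0: C
Step 1: [XX]XA
Step 2: [X[C]XX[C]X]X[C]XA
Step 3: [X[C]X[[XX]XA]X[C]XX[C]X[[XX]XA]X[C]X]X[C]X[[XX]XA]X[C]XA


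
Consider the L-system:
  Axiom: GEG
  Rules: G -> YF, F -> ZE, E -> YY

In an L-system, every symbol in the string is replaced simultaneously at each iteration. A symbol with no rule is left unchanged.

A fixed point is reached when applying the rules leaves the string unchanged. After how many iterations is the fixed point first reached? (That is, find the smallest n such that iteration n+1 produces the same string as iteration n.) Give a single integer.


Answer: 3

Derivation:
Step 0: GEG
Step 1: YFYYYF
Step 2: YZEYYYZE
Step 3: YZYYYYYZYY
Step 4: YZYYYYYZYY  (unchanged — fixed point at step 3)


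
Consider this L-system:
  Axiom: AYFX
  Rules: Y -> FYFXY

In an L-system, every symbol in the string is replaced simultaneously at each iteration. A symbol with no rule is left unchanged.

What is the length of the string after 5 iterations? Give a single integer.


Answer: 128

Derivation:
Step 0: length = 4
Step 1: length = 8
Step 2: length = 16
Step 3: length = 32
Step 4: length = 64
Step 5: length = 128


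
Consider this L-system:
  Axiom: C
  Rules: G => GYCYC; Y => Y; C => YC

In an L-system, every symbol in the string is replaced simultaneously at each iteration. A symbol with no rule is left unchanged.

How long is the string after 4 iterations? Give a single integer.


Answer: 5

Derivation:
Step 0: length = 1
Step 1: length = 2
Step 2: length = 3
Step 3: length = 4
Step 4: length = 5


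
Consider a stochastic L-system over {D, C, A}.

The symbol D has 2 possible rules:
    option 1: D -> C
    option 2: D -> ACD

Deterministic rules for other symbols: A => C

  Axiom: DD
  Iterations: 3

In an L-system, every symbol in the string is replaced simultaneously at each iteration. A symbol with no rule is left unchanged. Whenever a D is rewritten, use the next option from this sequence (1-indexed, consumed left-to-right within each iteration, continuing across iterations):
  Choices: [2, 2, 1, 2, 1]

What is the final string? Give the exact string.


Step 0: DD
Step 1: ACDACD  (used choices [2, 2])
Step 2: CCCCCACD  (used choices [1, 2])
Step 3: CCCCCCCC  (used choices [1])

Answer: CCCCCCCC


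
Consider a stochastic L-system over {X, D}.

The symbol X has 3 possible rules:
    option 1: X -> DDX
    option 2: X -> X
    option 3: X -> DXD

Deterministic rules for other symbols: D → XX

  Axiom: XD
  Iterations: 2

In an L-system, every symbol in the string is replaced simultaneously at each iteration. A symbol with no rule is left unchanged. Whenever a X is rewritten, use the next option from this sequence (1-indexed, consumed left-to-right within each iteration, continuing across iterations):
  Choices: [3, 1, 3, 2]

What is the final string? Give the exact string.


Step 0: XD
Step 1: DXDXX  (used choices [3])
Step 2: XXDDXXXDXDX  (used choices [1, 3, 2])

Answer: XXDDXXXDXDX


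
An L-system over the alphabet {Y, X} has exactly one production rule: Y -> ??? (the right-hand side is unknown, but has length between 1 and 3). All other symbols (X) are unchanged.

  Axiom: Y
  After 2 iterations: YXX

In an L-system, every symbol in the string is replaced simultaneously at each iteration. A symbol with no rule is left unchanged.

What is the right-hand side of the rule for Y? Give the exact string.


Answer: YX

Derivation:
Trying Y -> YX:
  Step 0: Y
  Step 1: YX
  Step 2: YXX
Matches the given result.


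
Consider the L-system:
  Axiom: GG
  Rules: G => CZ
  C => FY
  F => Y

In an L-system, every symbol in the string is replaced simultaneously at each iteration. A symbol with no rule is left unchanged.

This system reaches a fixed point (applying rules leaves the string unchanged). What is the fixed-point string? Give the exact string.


Step 0: GG
Step 1: CZCZ
Step 2: FYZFYZ
Step 3: YYZYYZ
Step 4: YYZYYZ  (unchanged — fixed point at step 3)

Answer: YYZYYZ


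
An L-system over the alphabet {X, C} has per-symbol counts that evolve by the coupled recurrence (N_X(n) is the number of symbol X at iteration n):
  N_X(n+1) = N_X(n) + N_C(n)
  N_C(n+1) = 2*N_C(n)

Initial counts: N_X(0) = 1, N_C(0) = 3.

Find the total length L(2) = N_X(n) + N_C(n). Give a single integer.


Answer: 22

Derivation:
Step 0: N_X=1, N_C=3, L=4
Step 1: N_X=4, N_C=6, L=10
Step 2: N_X=10, N_C=12, L=22


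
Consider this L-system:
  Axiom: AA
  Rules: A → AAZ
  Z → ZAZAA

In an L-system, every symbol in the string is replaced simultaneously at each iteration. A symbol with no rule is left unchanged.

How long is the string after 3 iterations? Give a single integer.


Step 0: length = 2
Step 1: length = 6
Step 2: length = 22
Step 3: length = 82

Answer: 82


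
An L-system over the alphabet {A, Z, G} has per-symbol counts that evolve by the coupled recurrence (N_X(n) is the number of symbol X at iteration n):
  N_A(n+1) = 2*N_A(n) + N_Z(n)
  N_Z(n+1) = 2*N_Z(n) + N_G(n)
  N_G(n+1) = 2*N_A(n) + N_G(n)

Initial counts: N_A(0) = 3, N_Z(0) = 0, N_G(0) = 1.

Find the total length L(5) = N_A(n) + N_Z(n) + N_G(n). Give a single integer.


Step 0: N_A=3, N_Z=0, N_G=1, L=4
Step 1: N_A=6, N_Z=1, N_G=7, L=14
Step 2: N_A=13, N_Z=9, N_G=19, L=41
Step 3: N_A=35, N_Z=37, N_G=45, L=117
Step 4: N_A=107, N_Z=119, N_G=115, L=341
Step 5: N_A=333, N_Z=353, N_G=329, L=1015

Answer: 1015


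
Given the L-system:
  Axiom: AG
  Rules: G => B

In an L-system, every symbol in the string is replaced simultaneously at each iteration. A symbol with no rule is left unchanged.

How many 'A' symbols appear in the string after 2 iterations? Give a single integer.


Answer: 1

Derivation:
Step 0: AG  (1 'A')
Step 1: AB  (1 'A')
Step 2: AB  (1 'A')


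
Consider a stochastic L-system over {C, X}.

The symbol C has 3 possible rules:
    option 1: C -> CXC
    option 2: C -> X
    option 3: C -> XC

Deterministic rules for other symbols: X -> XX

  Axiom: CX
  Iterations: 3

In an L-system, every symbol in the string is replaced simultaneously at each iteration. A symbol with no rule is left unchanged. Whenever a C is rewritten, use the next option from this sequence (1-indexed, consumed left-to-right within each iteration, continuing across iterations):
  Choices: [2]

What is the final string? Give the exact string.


Answer: XXXXXXXXXXXX

Derivation:
Step 0: CX
Step 1: XXX  (used choices [2])
Step 2: XXXXXX  (used choices [])
Step 3: XXXXXXXXXXXX  (used choices [])


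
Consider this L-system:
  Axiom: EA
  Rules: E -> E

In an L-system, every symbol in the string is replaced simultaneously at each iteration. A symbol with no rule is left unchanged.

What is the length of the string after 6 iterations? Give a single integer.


Step 0: length = 2
Step 1: length = 2
Step 2: length = 2
Step 3: length = 2
Step 4: length = 2
Step 5: length = 2
Step 6: length = 2

Answer: 2


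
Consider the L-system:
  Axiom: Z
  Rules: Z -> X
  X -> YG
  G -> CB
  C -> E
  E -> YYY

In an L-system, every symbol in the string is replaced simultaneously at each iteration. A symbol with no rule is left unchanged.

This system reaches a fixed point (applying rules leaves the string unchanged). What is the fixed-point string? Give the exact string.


Answer: YYYYB

Derivation:
Step 0: Z
Step 1: X
Step 2: YG
Step 3: YCB
Step 4: YEB
Step 5: YYYYB
Step 6: YYYYB  (unchanged — fixed point at step 5)


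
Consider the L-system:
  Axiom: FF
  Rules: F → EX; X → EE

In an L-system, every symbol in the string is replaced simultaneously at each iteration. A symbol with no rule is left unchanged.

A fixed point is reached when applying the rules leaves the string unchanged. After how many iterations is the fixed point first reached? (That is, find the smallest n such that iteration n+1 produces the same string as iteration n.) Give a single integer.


Step 0: FF
Step 1: EXEX
Step 2: EEEEEE
Step 3: EEEEEE  (unchanged — fixed point at step 2)

Answer: 2


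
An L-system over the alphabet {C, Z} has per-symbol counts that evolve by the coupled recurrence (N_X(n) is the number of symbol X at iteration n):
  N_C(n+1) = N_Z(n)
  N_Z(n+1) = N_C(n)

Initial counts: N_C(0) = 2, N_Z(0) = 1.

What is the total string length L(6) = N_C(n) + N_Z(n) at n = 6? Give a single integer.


Step 0: N_C=2, N_Z=1, L=3
Step 1: N_C=1, N_Z=2, L=3
Step 2: N_C=2, N_Z=1, L=3
Step 3: N_C=1, N_Z=2, L=3
Step 4: N_C=2, N_Z=1, L=3
Step 5: N_C=1, N_Z=2, L=3
Step 6: N_C=2, N_Z=1, L=3

Answer: 3


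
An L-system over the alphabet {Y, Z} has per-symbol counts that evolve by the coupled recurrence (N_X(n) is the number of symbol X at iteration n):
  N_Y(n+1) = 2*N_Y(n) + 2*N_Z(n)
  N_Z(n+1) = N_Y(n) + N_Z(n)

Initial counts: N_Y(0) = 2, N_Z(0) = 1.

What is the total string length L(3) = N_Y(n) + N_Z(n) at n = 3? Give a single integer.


Answer: 81

Derivation:
Step 0: N_Y=2, N_Z=1, L=3
Step 1: N_Y=6, N_Z=3, L=9
Step 2: N_Y=18, N_Z=9, L=27
Step 3: N_Y=54, N_Z=27, L=81


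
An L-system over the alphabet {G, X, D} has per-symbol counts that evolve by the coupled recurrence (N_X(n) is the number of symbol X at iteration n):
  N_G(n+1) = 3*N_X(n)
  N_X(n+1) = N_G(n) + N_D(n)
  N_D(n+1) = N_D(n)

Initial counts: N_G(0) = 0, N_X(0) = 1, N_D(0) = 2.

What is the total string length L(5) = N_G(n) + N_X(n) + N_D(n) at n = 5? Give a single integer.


Answer: 79

Derivation:
Step 0: N_G=0, N_X=1, N_D=2, L=3
Step 1: N_G=3, N_X=2, N_D=2, L=7
Step 2: N_G=6, N_X=5, N_D=2, L=13
Step 3: N_G=15, N_X=8, N_D=2, L=25
Step 4: N_G=24, N_X=17, N_D=2, L=43
Step 5: N_G=51, N_X=26, N_D=2, L=79


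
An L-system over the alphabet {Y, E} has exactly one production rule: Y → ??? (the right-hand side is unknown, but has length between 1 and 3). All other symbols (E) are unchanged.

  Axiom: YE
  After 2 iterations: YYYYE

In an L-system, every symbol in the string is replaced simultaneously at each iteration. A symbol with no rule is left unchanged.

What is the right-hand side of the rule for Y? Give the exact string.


Trying Y → YY:
  Step 0: YE
  Step 1: YYE
  Step 2: YYYYE
Matches the given result.

Answer: YY


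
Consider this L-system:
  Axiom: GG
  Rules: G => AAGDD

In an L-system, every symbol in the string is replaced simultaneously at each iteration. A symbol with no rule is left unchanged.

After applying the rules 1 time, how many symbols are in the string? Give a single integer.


Answer: 10

Derivation:
Step 0: length = 2
Step 1: length = 10


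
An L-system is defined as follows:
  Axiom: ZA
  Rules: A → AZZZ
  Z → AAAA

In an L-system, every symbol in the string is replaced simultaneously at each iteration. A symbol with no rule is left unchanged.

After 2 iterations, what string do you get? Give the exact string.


Answer: AZZZAZZZAZZZAZZZAZZZAAAAAAAAAAAA

Derivation:
Step 0: ZA
Step 1: AAAAAZZZ
Step 2: AZZZAZZZAZZZAZZZAZZZAAAAAAAAAAAA


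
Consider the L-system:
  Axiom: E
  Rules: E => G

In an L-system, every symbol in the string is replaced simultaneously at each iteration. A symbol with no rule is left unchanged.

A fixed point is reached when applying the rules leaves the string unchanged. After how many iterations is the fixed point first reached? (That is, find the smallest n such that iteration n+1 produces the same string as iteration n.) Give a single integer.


Step 0: E
Step 1: G
Step 2: G  (unchanged — fixed point at step 1)

Answer: 1


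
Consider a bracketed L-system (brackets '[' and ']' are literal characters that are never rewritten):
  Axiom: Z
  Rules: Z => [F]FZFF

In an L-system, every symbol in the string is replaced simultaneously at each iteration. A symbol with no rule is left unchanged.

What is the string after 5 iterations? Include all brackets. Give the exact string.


Answer: [F]F[F]F[F]F[F]F[F]FZFFFFFFFFFF

Derivation:
Step 0: Z
Step 1: [F]FZFF
Step 2: [F]F[F]FZFFFF
Step 3: [F]F[F]F[F]FZFFFFFF
Step 4: [F]F[F]F[F]F[F]FZFFFFFFFF
Step 5: [F]F[F]F[F]F[F]F[F]FZFFFFFFFFFF


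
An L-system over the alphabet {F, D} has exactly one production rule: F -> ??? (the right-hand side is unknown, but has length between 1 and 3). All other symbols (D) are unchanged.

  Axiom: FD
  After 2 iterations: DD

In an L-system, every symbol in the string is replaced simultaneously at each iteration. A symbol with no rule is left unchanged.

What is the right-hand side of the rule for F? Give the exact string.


Answer: D

Derivation:
Trying F -> D:
  Step 0: FD
  Step 1: DD
  Step 2: DD
Matches the given result.


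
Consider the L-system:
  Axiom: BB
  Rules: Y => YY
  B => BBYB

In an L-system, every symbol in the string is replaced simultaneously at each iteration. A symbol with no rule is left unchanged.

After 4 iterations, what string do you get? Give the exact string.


Answer: BBYBBBYBYYBBYBBBYBBBYBYYBBYBYYYYBBYBBBYBYYBBYBBBYBBBYBYYBBYBBBYBBBYBYYBBYBYYYYBBYBBBYBYYBBYBYYYYYYYYBBYBBBYBYYBBYBBBYBBBYBYYBBYBYYYYBBYBBBYBYYBBYBBBYBBBYBYYBBYBBBYBBBYBYYBBYBYYYYBBYBBBYBYYBBYBBBYBBBYBYYBBYBBBYBBBYBYYBBYBYYYYBBYBBBYBYYBBYBYYYYYYYYBBYBBBYBYYBBYBBBYBBBYBYYBBYBYYYYBBYBBBYBYYBBYB

Derivation:
Step 0: BB
Step 1: BBYBBBYB
Step 2: BBYBBBYBYYBBYBBBYBBBYBYYBBYB
Step 3: BBYBBBYBYYBBYBBBYBBBYBYYBBYBYYYYBBYBBBYBYYBBYBBBYBBBYBYYBBYBBBYBBBYBYYBBYBYYYYBBYBBBYBYYBBYB
Step 4: BBYBBBYBYYBBYBBBYBBBYBYYBBYBYYYYBBYBBBYBYYBBYBBBYBBBYBYYBBYBBBYBBBYBYYBBYBYYYYBBYBBBYBYYBBYBYYYYYYYYBBYBBBYBYYBBYBBBYBBBYBYYBBYBYYYYBBYBBBYBYYBBYBBBYBBBYBYYBBYBBBYBBBYBYYBBYBYYYYBBYBBBYBYYBBYBBBYBBBYBYYBBYBBBYBBBYBYYBBYBYYYYBBYBBBYBYYBBYBYYYYYYYYBBYBBBYBYYBBYBBBYBBBYBYYBBYBYYYYBBYBBBYBYYBBYB


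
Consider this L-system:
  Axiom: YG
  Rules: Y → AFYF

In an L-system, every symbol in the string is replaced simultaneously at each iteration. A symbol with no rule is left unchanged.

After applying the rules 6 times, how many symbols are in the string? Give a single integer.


Answer: 20

Derivation:
Step 0: length = 2
Step 1: length = 5
Step 2: length = 8
Step 3: length = 11
Step 4: length = 14
Step 5: length = 17
Step 6: length = 20


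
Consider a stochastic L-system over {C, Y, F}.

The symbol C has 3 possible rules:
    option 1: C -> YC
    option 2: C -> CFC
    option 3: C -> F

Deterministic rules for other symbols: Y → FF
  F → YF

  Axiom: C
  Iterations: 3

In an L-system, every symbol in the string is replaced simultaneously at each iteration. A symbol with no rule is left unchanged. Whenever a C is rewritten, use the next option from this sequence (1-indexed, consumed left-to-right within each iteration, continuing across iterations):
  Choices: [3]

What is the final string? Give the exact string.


Step 0: C
Step 1: F  (used choices [3])
Step 2: YF  (used choices [])
Step 3: FFYF  (used choices [])

Answer: FFYF


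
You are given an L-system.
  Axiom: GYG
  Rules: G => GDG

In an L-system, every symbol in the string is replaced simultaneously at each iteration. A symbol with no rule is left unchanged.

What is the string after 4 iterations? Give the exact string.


Answer: GDGDGDGDGDGDGDGDGDGDGDGDGDGDGDGYGDGDGDGDGDGDGDGDGDGDGDGDGDGDGDG

Derivation:
Step 0: GYG
Step 1: GDGYGDG
Step 2: GDGDGDGYGDGDGDG
Step 3: GDGDGDGDGDGDGDGYGDGDGDGDGDGDGDG
Step 4: GDGDGDGDGDGDGDGDGDGDGDGDGDGDGDGYGDGDGDGDGDGDGDGDGDGDGDGDGDGDGDG


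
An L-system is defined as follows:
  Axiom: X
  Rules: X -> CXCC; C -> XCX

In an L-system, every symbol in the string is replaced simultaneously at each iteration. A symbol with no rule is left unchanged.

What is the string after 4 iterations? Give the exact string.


Answer: XCXCXCCXCXXCXCXCCXCXCXCCXCXCXCCXCXXCXCXCCXCXCXCCXCXCXCCXCXXCXCXCCXCXCXCCCXCCXCXCXCCXCXCXCCXCXXCXCXCCXCXCXCCXCXCXCCXCXXCXXCXCXCCXCXXCXCXCCXCXCXCCXCXCXCCXCXXCX

Derivation:
Step 0: X
Step 1: CXCC
Step 2: XCXCXCCXCXXCX
Step 3: CXCCXCXCXCCXCXCXCCXCXXCXCXCCXCXCXCCCXCCXCXCXCC
Step 4: XCXCXCCXCXXCXCXCCXCXCXCCXCXCXCCXCXXCXCXCCXCXCXCCXCXCXCCXCXXCXCXCCXCXCXCCCXCCXCXCXCCXCXCXCCXCXXCXCXCCXCXCXCCXCXCXCCXCXXCXXCXCXCCXCXXCXCXCCXCXCXCCXCXCXCCXCXXCX


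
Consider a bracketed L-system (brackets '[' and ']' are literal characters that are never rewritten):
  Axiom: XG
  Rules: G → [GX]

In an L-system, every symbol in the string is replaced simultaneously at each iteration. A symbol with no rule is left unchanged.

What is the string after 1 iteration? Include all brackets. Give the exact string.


Step 0: XG
Step 1: X[GX]

Answer: X[GX]


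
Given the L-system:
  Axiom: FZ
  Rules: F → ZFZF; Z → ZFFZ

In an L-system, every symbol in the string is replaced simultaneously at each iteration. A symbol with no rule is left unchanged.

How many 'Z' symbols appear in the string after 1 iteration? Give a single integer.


Step 0: FZ  (1 'Z')
Step 1: ZFZFZFFZ  (4 'Z')

Answer: 4


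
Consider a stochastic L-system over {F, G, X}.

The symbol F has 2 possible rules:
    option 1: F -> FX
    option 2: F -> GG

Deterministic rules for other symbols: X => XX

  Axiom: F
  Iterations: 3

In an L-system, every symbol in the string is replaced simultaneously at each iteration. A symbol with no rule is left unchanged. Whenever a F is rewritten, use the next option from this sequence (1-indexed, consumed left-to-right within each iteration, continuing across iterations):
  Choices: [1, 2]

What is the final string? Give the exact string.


Answer: GGXXXX

Derivation:
Step 0: F
Step 1: FX  (used choices [1])
Step 2: GGXX  (used choices [2])
Step 3: GGXXXX  (used choices [])


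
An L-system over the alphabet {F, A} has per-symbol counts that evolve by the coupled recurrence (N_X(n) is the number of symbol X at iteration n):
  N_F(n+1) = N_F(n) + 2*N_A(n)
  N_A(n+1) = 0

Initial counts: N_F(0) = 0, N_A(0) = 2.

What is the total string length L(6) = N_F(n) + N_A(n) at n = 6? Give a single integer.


Answer: 4

Derivation:
Step 0: N_F=0, N_A=2, L=2
Step 1: N_F=4, N_A=0, L=4
Step 2: N_F=4, N_A=0, L=4
Step 3: N_F=4, N_A=0, L=4
Step 4: N_F=4, N_A=0, L=4
Step 5: N_F=4, N_A=0, L=4
Step 6: N_F=4, N_A=0, L=4


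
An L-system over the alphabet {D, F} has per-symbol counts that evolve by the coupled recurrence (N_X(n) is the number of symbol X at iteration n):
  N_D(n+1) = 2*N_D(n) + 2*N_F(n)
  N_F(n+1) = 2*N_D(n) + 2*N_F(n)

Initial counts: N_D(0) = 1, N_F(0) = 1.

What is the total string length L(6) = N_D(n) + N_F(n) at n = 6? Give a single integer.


Step 0: N_D=1, N_F=1, L=2
Step 1: N_D=4, N_F=4, L=8
Step 2: N_D=16, N_F=16, L=32
Step 3: N_D=64, N_F=64, L=128
Step 4: N_D=256, N_F=256, L=512
Step 5: N_D=1024, N_F=1024, L=2048
Step 6: N_D=4096, N_F=4096, L=8192

Answer: 8192


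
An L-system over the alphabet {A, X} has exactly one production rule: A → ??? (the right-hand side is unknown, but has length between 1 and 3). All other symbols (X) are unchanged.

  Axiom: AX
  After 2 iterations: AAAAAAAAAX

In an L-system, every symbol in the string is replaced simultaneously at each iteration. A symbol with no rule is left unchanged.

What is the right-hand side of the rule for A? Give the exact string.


Answer: AAA

Derivation:
Trying A → AAA:
  Step 0: AX
  Step 1: AAAX
  Step 2: AAAAAAAAAX
Matches the given result.


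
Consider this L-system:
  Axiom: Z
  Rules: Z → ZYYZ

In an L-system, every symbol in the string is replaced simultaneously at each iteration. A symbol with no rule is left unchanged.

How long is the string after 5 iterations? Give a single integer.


Step 0: length = 1
Step 1: length = 4
Step 2: length = 10
Step 3: length = 22
Step 4: length = 46
Step 5: length = 94

Answer: 94


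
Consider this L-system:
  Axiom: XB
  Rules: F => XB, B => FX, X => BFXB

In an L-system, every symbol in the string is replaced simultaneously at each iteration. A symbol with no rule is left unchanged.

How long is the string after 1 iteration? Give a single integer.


Step 0: length = 2
Step 1: length = 6

Answer: 6


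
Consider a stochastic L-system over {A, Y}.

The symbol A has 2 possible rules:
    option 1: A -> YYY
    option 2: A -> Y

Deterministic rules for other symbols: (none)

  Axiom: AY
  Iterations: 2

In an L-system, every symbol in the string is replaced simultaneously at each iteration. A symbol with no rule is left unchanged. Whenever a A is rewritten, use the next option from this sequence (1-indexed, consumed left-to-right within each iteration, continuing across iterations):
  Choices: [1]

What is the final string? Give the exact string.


Answer: YYYY

Derivation:
Step 0: AY
Step 1: YYYY  (used choices [1])
Step 2: YYYY  (used choices [])


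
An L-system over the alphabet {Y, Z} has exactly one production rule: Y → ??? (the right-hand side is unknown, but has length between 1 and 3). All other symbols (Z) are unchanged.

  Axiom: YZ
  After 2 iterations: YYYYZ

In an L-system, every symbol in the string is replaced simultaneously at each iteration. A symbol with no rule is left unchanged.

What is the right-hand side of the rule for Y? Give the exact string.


Answer: YY

Derivation:
Trying Y → YY:
  Step 0: YZ
  Step 1: YYZ
  Step 2: YYYYZ
Matches the given result.


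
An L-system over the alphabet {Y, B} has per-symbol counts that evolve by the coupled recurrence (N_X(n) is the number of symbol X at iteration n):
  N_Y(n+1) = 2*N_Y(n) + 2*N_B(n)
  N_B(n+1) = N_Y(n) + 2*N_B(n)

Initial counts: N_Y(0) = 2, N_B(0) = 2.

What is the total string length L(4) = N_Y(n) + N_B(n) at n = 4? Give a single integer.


Answer: 560

Derivation:
Step 0: N_Y=2, N_B=2, L=4
Step 1: N_Y=8, N_B=6, L=14
Step 2: N_Y=28, N_B=20, L=48
Step 3: N_Y=96, N_B=68, L=164
Step 4: N_Y=328, N_B=232, L=560


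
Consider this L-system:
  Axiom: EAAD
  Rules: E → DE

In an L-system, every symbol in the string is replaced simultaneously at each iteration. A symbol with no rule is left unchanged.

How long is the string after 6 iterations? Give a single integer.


Answer: 10

Derivation:
Step 0: length = 4
Step 1: length = 5
Step 2: length = 6
Step 3: length = 7
Step 4: length = 8
Step 5: length = 9
Step 6: length = 10


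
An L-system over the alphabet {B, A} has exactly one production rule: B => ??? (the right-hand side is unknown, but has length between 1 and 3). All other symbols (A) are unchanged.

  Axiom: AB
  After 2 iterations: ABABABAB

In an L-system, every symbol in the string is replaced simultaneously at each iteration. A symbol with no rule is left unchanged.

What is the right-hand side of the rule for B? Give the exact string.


Trying B => BAB:
  Step 0: AB
  Step 1: ABAB
  Step 2: ABABABAB
Matches the given result.

Answer: BAB


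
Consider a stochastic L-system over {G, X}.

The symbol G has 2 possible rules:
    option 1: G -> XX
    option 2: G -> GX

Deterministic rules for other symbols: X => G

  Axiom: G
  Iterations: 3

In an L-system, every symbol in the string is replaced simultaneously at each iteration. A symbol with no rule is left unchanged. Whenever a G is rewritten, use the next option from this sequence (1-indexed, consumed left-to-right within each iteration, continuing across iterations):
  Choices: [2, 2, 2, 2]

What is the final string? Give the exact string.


Answer: GXGGX

Derivation:
Step 0: G
Step 1: GX  (used choices [2])
Step 2: GXG  (used choices [2])
Step 3: GXGGX  (used choices [2, 2])
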